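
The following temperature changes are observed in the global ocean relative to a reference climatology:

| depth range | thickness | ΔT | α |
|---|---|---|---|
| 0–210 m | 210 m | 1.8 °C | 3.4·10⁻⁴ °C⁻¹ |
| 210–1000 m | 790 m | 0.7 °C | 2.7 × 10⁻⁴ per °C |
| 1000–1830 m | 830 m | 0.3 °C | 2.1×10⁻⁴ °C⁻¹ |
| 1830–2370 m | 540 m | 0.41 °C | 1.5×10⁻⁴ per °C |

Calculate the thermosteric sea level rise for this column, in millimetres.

Δh ≈ 360 mm

1.8 × 3.4×10⁻⁴ × 210 = 0.12852 m
790 × 2.7×10⁻⁴ × 0.7 = 0.14931 m
Layer 3: 0.3 × 2.1×10⁻⁴ × 830 = 0.05229 m
1830–2370 m: 0.41 × 540 × 1.5×10⁻⁴ = 0.03321 m
Δh = 0.12852 + 0.14931 + 0.05229 + 0.03321 = 0.36333 m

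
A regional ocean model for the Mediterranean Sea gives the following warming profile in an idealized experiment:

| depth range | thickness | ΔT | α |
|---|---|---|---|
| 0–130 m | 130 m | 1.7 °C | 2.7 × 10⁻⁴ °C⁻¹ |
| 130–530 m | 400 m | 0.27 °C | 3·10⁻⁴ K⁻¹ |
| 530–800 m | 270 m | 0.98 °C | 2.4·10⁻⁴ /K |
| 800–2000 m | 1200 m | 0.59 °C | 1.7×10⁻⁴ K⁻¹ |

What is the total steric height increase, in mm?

1.7 × 130 × 2.7×10⁻⁴ = 0.05967 m
Layer 2: 3×10⁻⁴ × 0.27 × 400 = 0.03240 m
Layer 3: 2.4×10⁻⁴ × 0.98 × 270 = 0.063504 m
800–2000 m: 1.7×10⁻⁴ × 0.59 × 1200 = 0.12036 m
Δh = 0.05967 + 0.03240 + 0.063504 + 0.12036 = 0.275934 m ≈ 276 mm

276 mm of thermosteric rise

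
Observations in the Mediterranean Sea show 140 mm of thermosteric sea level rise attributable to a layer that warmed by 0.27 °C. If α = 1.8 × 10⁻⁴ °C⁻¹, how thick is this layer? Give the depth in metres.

H ≈ 2900 m

H = Δh/(αΔT) = 0.14 / (1.8×10⁻⁴ × 0.27) ≈ 2881 m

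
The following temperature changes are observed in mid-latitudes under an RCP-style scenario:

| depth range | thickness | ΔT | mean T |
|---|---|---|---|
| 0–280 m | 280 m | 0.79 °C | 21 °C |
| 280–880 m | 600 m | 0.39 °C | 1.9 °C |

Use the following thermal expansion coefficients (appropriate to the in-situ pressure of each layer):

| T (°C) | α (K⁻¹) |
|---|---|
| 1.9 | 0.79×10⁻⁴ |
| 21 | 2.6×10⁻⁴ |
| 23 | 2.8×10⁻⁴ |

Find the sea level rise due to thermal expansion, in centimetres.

Δh = 7.60 cm

Layer 1 at 21 °C → α = 2.6×10⁻⁴ K⁻¹
Layer 2 at 1.9 °C → α = 0.79×10⁻⁴ K⁻¹
0–280 m: 0.79 × 280 × 2.6×10⁻⁴ = 0.057512 m
280–880 m: 600 × 0.39 × 0.79×10⁻⁴ = 0.018486 m
Δh = 0.057512 + 0.018486 = 0.075998 m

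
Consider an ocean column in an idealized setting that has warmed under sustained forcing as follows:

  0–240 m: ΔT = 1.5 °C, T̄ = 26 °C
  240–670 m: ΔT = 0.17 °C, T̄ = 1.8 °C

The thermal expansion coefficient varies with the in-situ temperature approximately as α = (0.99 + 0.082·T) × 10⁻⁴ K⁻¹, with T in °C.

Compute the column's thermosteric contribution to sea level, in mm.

Δh ≈ 121 mm

Layer 1: α = (0.99 + 0.082×26)×10⁻⁴ = 3.122×10⁻⁴ K⁻¹
Layer 2: α = (0.99 + 0.082×1.8)×10⁻⁴ = 1.1376×10⁻⁴ K⁻¹
0–240 m: 1.5 × 240 × 3.122×10⁻⁴ = 0.112392 m
Layer 2: 0.17 × 430 × 1.1376×10⁻⁴ = 0.008315856 m
Δh = 0.112392 + 0.008315856 = 0.120707856 m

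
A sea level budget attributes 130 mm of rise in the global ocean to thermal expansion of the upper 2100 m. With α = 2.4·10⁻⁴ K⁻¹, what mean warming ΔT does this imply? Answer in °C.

ΔT = Δh/(αH) = 0.13 / (2.4×10⁻⁴ × 2100) ≈ 0.2579 °C

about 0.26 °C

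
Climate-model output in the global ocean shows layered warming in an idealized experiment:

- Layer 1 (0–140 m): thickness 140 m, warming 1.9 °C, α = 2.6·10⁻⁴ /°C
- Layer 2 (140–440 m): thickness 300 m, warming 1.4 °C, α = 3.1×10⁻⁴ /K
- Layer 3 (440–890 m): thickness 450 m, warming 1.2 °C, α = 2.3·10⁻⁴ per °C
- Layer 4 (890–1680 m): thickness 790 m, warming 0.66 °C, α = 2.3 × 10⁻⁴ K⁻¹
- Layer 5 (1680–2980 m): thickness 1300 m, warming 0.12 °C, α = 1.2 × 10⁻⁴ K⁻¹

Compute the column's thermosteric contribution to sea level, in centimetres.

Δh = 46 cm

Layer 1: 1.9 × 2.6×10⁻⁴ × 140 = 0.06916 m
140–440 m: 1.4 × 300 × 3.1×10⁻⁴ = 0.13020 m
Layer 3: 450 × 2.3×10⁻⁴ × 1.2 = 0.12420 m
2.3×10⁻⁴ × 790 × 0.66 = 0.119922 m
1680–2980 m: 1300 × 1.2×10⁻⁴ × 0.12 = 0.01872 m
Δh = 0.06916 + 0.13020 + 0.12420 + 0.119922 + 0.01872 = 0.462202 m ≈ 46 cm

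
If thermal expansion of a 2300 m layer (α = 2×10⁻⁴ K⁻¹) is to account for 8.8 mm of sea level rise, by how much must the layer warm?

about 0.0191 K

ΔT = Δh/(αH) = 0.0088 / (2×10⁻⁴ × 2300) ≈ 0.01913 K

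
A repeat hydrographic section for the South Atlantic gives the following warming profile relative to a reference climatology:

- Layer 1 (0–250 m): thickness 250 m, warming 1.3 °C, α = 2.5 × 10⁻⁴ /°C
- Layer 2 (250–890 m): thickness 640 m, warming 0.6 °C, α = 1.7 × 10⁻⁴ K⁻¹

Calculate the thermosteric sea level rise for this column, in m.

Δh = 0.147 m

Layer 1: 1.3 × 2.5×10⁻⁴ × 250 = 0.08125 m
250–890 m: 640 × 1.7×10⁻⁴ × 0.6 = 0.06528 m
Δh = 0.08125 + 0.06528 = 0.14653 m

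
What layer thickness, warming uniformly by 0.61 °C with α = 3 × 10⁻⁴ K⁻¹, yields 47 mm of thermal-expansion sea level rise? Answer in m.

257 m

H = Δh/(αΔT) = 0.047 / (3×10⁻⁴ × 0.61) ≈ 256.8 m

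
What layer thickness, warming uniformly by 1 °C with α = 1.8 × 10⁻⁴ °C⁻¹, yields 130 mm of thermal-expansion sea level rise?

about 722 m

H = Δh/(αΔT) = 0.13 / (1.8×10⁻⁴ × 1) ≈ 722.2 m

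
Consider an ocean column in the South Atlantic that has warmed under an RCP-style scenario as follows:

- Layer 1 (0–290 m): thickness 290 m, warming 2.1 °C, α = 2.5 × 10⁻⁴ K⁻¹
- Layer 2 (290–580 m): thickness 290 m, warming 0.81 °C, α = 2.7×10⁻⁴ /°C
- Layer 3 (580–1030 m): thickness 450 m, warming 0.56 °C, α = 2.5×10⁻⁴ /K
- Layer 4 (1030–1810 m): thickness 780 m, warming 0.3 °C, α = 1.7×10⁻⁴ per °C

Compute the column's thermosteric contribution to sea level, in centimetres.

Δh ≈ 32 cm

0–290 m: 290 × 2.5×10⁻⁴ × 2.1 = 0.15225 m
Layer 2: 2.7×10⁻⁴ × 290 × 0.81 = 0.063423 m
Layer 3: 0.56 × 2.5×10⁻⁴ × 450 = 0.06300 m
1030–1810 m: 0.3 × 780 × 1.7×10⁻⁴ = 0.03978 m
Δh = 0.15225 + 0.063423 + 0.06300 + 0.03978 = 0.318453 m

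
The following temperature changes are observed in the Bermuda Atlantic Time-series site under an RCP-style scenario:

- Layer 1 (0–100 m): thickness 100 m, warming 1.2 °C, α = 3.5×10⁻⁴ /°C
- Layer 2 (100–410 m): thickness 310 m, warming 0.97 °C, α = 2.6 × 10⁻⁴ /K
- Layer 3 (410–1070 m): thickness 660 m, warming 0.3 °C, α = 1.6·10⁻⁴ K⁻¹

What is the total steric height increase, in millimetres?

Δh = 152 mm

3.5×10⁻⁴ × 100 × 1.2 = 0.04200 m
Layer 2: 310 × 2.6×10⁻⁴ × 0.97 = 0.078182 m
0.3 × 1.6×10⁻⁴ × 660 = 0.03168 m
Δh = 0.04200 + 0.078182 + 0.03168 = 0.151862 m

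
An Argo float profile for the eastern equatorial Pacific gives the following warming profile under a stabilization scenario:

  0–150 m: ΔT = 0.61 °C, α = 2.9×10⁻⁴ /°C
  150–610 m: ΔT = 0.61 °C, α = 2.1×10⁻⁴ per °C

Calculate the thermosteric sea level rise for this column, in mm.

85.5 mm of thermosteric rise

0–150 m: 2.9×10⁻⁴ × 150 × 0.61 = 0.026535 m
Layer 2: 0.61 × 460 × 2.1×10⁻⁴ = 0.058926 m
Δh = 0.026535 + 0.058926 = 0.085461 m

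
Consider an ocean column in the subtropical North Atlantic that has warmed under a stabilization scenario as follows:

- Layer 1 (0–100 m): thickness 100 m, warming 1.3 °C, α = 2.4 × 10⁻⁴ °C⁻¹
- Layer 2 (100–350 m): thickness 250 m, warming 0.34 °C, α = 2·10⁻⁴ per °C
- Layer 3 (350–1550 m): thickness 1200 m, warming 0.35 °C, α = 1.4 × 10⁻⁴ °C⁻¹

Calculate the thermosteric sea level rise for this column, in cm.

1.3 × 2.4×10⁻⁴ × 100 = 0.03120 m
100–350 m: 2×10⁻⁴ × 250 × 0.34 = 0.01700 m
1.4×10⁻⁴ × 1200 × 0.35 = 0.05880 m
Δh = 0.03120 + 0.01700 + 0.05880 = 0.10700 m

Δh = 11 cm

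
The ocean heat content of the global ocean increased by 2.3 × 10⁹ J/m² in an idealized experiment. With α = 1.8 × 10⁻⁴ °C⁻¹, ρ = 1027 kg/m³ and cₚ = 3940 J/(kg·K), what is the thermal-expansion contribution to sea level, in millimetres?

about 102 mm

Δh = αQ/(ρcₚ) = 1.8×10⁻⁴ × 2.3×10⁹ / (1027 × 3940) ≈ 0.10231 m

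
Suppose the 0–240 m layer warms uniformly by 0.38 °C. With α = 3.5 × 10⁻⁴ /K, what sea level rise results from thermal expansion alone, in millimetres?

32 mm of thermosteric rise

Δh = αΔT·H = 3.5×10⁻⁴ × 0.38 × 240 = 0.03192 m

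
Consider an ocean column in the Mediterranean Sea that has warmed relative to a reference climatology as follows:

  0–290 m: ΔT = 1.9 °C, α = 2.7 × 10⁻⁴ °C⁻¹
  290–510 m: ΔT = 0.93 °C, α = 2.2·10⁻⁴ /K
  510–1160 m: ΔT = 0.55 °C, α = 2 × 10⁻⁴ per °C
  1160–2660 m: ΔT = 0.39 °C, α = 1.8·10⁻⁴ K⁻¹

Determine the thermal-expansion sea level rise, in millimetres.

371 mm

Layer 1: 1.9 × 290 × 2.7×10⁻⁴ = 0.14877 m
290–510 m: 2.2×10⁻⁴ × 0.93 × 220 = 0.045012 m
Layer 3: 2×10⁻⁴ × 650 × 0.55 = 0.07150 m
1160–2660 m: 0.39 × 1500 × 1.8×10⁻⁴ = 0.10530 m
Δh = 0.14877 + 0.045012 + 0.07150 + 0.10530 = 0.370582 m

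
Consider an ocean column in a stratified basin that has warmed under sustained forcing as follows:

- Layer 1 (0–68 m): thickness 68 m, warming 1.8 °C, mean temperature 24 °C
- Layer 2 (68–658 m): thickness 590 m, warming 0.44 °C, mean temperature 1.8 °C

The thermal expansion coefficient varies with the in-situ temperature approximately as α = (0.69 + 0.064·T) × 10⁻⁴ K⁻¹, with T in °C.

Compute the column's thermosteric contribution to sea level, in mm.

Layer 1: α = (0.69 + 0.064×24)×10⁻⁴ = 2.226×10⁻⁴ K⁻¹
Layer 2: α = (0.69 + 0.064×1.8)×10⁻⁴ = 0.8052×10⁻⁴ K⁻¹
Layer 1: 2.226×10⁻⁴ × 1.8 × 68 = 0.02724624 m
68–658 m: 590 × 0.8052×10⁻⁴ × 0.44 = 0.020902992 m
Δh = 0.02724624 + 0.020902992 = 0.048149232 m

48.1 mm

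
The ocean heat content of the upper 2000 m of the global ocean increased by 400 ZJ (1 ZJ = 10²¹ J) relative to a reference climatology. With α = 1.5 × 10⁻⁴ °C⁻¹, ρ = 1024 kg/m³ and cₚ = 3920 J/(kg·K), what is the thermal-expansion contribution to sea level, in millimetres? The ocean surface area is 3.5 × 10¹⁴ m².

about 42.7 mm

Per unit area: Q = 400×10²¹ / (3.5×10¹⁴) ≈ 1.143×10⁹ J/m²
Δh = αQ/(ρcₚ) = 1.5×10⁻⁴ × 1.143×10⁹ / (1024 × 3920) ≈ 0.042712 m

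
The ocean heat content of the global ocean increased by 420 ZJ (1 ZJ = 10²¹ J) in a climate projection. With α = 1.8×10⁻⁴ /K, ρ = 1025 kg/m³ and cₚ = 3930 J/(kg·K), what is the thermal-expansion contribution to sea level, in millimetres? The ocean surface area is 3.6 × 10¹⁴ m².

52.1 mm of thermosteric rise

Per unit area: Q = 420×10²¹ / (3.6×10¹⁴) ≈ 1.167×10⁹ J/m²
Δh = αQ/(ρcₚ) = 1.8×10⁻⁴ × 1.167×10⁹ / (1025 × 3930) ≈ 0.052147 m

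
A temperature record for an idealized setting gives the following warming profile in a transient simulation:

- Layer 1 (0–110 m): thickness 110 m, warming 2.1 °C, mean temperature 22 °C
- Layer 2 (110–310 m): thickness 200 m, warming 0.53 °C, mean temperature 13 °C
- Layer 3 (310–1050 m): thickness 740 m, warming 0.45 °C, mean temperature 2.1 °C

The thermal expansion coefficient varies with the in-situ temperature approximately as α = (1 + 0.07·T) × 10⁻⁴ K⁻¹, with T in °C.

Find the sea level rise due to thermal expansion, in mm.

Δh = 117 mm

Layer 1: α = (1 + 0.07×22)×10⁻⁴ = 2.54×10⁻⁴ K⁻¹
Layer 2: α = (1 + 0.07×13)×10⁻⁴ = 1.91×10⁻⁴ K⁻¹
Layer 3: α = (1 + 0.07×2.1)×10⁻⁴ = 1.147×10⁻⁴ K⁻¹
Layer 1: 110 × 2.1 × 2.54×10⁻⁴ = 0.058674 m
0.53 × 200 × 1.91×10⁻⁴ = 0.020246 m
310–1050 m: 740 × 0.45 × 1.147×10⁻⁴ = 0.0381951 m
Δh = 0.058674 + 0.020246 + 0.0381951 = 0.1171151 m ≈ 117 mm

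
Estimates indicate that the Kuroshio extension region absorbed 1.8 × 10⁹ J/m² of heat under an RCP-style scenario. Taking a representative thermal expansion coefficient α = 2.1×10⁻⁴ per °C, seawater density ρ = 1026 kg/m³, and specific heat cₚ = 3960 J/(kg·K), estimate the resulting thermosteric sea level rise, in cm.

Δh ≈ 9.30 cm

Δh = αQ/(ρcₚ) = 2.1×10⁻⁴ × 1.8×10⁹ / (1026 × 3960) ≈ 0.093036 m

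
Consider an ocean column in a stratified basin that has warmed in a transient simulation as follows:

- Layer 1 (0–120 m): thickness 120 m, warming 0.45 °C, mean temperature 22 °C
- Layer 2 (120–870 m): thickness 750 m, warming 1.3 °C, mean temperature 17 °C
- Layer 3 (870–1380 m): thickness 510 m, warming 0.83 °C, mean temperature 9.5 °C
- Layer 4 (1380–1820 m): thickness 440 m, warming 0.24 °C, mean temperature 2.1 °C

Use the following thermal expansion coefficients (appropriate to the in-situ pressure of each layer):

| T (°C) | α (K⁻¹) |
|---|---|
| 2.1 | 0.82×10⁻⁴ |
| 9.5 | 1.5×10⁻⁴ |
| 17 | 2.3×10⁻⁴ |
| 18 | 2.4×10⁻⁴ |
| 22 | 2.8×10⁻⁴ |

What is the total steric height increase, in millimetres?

Δh ≈ 312 mm

Layer 1 at 22 °C → α = 2.8×10⁻⁴ K⁻¹
Layer 2 at 17 °C → α = 2.3×10⁻⁴ K⁻¹
Layer 3 at 9.5 °C → α = 1.5×10⁻⁴ K⁻¹
Layer 4 at 2.1 °C → α = 0.82×10⁻⁴ K⁻¹
0–120 m: 120 × 2.8×10⁻⁴ × 0.45 = 0.01512 m
Layer 2: 2.3×10⁻⁴ × 750 × 1.3 = 0.22425 m
870–1380 m: 1.5×10⁻⁴ × 510 × 0.83 = 0.063495 m
Layer 4: 0.24 × 440 × 0.82×10⁻⁴ = 0.0086592 m
Δh = 0.01512 + 0.22425 + 0.063495 + 0.0086592 = 0.3115242 m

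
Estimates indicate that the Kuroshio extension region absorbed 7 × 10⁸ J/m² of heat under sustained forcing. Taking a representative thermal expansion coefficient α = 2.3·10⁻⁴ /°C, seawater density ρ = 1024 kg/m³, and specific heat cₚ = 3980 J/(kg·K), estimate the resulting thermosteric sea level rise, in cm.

Δh ≈ 3.95 cm

Δh = αQ/(ρcₚ) = 2.3×10⁻⁴ × 7×10⁸ / (1024 × 3980) ≈ 0.039504 m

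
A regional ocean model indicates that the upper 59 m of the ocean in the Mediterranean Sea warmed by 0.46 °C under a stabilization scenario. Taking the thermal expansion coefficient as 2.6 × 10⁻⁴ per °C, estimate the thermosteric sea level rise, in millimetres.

Δh = αΔT·H = 2.6×10⁻⁴ × 0.46 × 59 = 0.0070564 m

7.1 mm of thermosteric rise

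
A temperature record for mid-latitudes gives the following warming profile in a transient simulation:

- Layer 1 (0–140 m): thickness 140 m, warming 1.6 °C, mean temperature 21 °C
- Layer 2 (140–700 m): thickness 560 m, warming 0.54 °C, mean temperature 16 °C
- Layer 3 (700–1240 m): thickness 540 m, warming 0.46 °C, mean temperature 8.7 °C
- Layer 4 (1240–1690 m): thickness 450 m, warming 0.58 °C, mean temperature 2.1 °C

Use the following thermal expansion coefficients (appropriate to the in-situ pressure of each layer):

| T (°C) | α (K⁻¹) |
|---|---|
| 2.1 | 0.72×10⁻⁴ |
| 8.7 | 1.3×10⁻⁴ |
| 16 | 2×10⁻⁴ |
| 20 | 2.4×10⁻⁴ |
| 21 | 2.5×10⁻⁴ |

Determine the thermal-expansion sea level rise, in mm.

Δh = 168 mm

Layer 1 at 21 °C → α = 2.5×10⁻⁴ K⁻¹
Layer 2 at 16 °C → α = 2×10⁻⁴ K⁻¹
Layer 3 at 8.7 °C → α = 1.3×10⁻⁴ K⁻¹
Layer 4 at 2.1 °C → α = 0.72×10⁻⁴ K⁻¹
Layer 1: 2.5×10⁻⁴ × 140 × 1.6 = 0.05600 m
140–700 m: 560 × 2×10⁻⁴ × 0.54 = 0.06048 m
700–1240 m: 0.46 × 540 × 1.3×10⁻⁴ = 0.032292 m
Layer 4: 0.72×10⁻⁴ × 450 × 0.58 = 0.018792 m
Δh = 0.05600 + 0.06048 + 0.032292 + 0.018792 = 0.167564 m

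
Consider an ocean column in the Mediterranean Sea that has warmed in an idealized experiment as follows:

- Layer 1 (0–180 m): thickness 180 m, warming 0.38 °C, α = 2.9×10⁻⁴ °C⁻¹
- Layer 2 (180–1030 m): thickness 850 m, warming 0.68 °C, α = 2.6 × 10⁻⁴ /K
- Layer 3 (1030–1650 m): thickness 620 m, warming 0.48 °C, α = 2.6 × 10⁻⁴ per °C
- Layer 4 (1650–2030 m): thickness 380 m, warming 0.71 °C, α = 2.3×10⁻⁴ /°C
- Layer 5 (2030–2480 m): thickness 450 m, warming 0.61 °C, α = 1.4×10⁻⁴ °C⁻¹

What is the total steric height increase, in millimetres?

0–180 m: 0.38 × 2.9×10⁻⁴ × 180 = 0.019836 m
Layer 2: 0.68 × 850 × 2.6×10⁻⁴ = 0.15028 m
0.48 × 2.6×10⁻⁴ × 620 = 0.077376 m
380 × 0.71 × 2.3×10⁻⁴ = 0.062054 m
1.4×10⁻⁴ × 0.61 × 450 = 0.03843 m
Δh = 0.019836 + 0.15028 + 0.077376 + 0.062054 + 0.03843 = 0.347976 m

348 mm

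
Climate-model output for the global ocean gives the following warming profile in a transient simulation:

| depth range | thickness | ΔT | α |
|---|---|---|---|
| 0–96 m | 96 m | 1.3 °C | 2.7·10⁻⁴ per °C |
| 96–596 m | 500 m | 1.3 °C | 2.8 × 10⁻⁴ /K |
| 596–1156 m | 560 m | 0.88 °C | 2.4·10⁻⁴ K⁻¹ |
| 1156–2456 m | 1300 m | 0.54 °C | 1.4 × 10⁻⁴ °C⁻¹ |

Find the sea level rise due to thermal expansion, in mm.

1.3 × 96 × 2.7×10⁻⁴ = 0.033696 m
Layer 2: 2.8×10⁻⁴ × 1.3 × 500 = 0.18200 m
0.88 × 2.4×10⁻⁴ × 560 = 0.118272 m
1156–2456 m: 1.4×10⁻⁴ × 1300 × 0.54 = 0.09828 m
Δh = 0.033696 + 0.18200 + 0.118272 + 0.09828 = 0.432248 m ≈ 430 mm

430 mm of thermosteric rise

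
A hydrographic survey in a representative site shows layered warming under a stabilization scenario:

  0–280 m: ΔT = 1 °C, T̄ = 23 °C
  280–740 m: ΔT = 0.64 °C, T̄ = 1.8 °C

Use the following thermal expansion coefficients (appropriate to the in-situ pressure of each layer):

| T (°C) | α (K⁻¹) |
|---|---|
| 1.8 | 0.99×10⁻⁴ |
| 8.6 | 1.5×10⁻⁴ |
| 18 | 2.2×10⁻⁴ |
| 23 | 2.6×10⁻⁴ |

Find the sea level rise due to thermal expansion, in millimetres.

Δh = 100 mm

Layer 1 at 23 °C → α = 2.6×10⁻⁴ K⁻¹
Layer 2 at 1.8 °C → α = 0.99×10⁻⁴ K⁻¹
0–280 m: 1 × 2.6×10⁻⁴ × 280 = 0.07280 m
0.64 × 460 × 0.99×10⁻⁴ = 0.0291456 m
Δh = 0.07280 + 0.0291456 = 0.1019456 m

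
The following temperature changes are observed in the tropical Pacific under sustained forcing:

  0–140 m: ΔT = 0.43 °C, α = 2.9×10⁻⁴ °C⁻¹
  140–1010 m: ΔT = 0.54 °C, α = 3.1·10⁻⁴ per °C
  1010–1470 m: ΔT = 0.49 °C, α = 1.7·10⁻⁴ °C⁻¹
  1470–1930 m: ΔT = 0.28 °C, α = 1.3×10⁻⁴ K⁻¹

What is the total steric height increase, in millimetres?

Δh ≈ 220 mm

0.43 × 2.9×10⁻⁴ × 140 = 0.017458 m
Layer 2: 0.54 × 3.1×10⁻⁴ × 870 = 0.145638 m
Layer 3: 1.7×10⁻⁴ × 0.49 × 460 = 0.038318 m
1.3×10⁻⁴ × 460 × 0.28 = 0.016744 m
Δh = 0.017458 + 0.145638 + 0.038318 + 0.016744 = 0.218158 m ≈ 220 mm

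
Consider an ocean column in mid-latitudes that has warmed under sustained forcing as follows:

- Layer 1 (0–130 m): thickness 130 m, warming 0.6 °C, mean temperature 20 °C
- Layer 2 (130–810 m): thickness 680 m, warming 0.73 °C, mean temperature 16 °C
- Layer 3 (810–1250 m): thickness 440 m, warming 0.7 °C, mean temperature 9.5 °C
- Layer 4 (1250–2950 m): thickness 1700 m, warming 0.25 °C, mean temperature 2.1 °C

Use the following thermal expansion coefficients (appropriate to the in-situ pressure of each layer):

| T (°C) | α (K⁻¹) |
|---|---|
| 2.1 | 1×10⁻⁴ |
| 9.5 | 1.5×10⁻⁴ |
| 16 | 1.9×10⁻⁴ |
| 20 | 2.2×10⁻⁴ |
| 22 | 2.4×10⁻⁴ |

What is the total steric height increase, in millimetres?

200 mm of thermosteric rise

Layer 1 at 20 °C → α = 2.2×10⁻⁴ K⁻¹
Layer 2 at 16 °C → α = 1.9×10⁻⁴ K⁻¹
Layer 3 at 9.5 °C → α = 1.5×10⁻⁴ K⁻¹
Layer 4 at 2.1 °C → α = 1×10⁻⁴ K⁻¹
0.6 × 2.2×10⁻⁴ × 130 = 0.01716 m
130–810 m: 680 × 1.9×10⁻⁴ × 0.73 = 0.094316 m
0.7 × 440 × 1.5×10⁻⁴ = 0.04620 m
1250–2950 m: 1700 × 0.25 × 1×10⁻⁴ = 0.04250 m
Δh = 0.01716 + 0.094316 + 0.04620 + 0.04250 = 0.200176 m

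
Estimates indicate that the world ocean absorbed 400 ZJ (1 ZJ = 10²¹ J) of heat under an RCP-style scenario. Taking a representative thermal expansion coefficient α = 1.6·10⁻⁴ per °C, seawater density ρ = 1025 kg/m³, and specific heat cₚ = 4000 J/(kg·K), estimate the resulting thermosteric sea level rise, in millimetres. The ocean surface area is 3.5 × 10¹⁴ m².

44.6 mm of thermosteric rise

Per unit area: Q = 400×10²¹ / (3.5×10¹⁴) ≈ 1.143×10⁹ J/m²
Δh = αQ/(ρcₚ) = 1.6×10⁻⁴ × 1.143×10⁹ / (1025 × 4000) ≈ 0.044605 m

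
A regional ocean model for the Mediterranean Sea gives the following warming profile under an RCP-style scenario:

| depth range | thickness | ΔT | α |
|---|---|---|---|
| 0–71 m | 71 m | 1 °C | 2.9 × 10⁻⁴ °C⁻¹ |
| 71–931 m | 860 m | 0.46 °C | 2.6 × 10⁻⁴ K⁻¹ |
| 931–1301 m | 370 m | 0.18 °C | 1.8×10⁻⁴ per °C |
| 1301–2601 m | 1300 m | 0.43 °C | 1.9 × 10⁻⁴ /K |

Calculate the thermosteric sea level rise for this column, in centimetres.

Δh ≈ 24 cm

0–71 m: 1 × 71 × 2.9×10⁻⁴ = 0.02059 m
71–931 m: 860 × 0.46 × 2.6×10⁻⁴ = 0.102856 m
Layer 3: 370 × 1.8×10⁻⁴ × 0.18 = 0.011988 m
1.9×10⁻⁴ × 0.43 × 1300 = 0.10621 m
Δh = 0.02059 + 0.102856 + 0.011988 + 0.10621 = 0.241644 m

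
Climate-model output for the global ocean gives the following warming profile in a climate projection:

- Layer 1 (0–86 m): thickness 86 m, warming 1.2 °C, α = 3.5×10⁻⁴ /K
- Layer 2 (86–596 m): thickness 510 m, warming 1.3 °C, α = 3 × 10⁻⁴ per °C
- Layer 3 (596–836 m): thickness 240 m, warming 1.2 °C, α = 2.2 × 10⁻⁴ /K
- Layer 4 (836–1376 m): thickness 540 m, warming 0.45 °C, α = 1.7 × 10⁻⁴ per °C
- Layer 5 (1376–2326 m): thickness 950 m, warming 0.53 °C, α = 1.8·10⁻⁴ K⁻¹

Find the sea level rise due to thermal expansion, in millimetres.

430 mm of thermosteric rise

3.5×10⁻⁴ × 1.2 × 86 = 0.03612 m
86–596 m: 510 × 1.3 × 3×10⁻⁴ = 0.19890 m
596–836 m: 1.2 × 240 × 2.2×10⁻⁴ = 0.06336 m
Layer 4: 0.45 × 540 × 1.7×10⁻⁴ = 0.04131 m
1.8×10⁻⁴ × 950 × 0.53 = 0.09063 m
Δh = 0.03612 + 0.19890 + 0.06336 + 0.04131 + 0.09063 = 0.43032 m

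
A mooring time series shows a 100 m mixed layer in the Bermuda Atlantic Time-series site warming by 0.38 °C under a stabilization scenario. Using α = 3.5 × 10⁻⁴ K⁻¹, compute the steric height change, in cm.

Δh ≈ 1.33 cm

Δh = αΔT·H = 3.5×10⁻⁴ × 0.38 × 100 = 0.01330 m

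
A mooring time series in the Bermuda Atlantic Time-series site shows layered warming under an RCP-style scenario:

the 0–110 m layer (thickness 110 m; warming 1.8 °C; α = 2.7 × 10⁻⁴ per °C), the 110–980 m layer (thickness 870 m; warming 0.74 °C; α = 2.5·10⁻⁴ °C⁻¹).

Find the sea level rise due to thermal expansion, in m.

0.214 m of thermosteric rise

1.8 × 2.7×10⁻⁴ × 110 = 0.05346 m
110–980 m: 870 × 2.5×10⁻⁴ × 0.74 = 0.16095 m
Δh = 0.05346 + 0.16095 = 0.21441 m ≈ 0.214 m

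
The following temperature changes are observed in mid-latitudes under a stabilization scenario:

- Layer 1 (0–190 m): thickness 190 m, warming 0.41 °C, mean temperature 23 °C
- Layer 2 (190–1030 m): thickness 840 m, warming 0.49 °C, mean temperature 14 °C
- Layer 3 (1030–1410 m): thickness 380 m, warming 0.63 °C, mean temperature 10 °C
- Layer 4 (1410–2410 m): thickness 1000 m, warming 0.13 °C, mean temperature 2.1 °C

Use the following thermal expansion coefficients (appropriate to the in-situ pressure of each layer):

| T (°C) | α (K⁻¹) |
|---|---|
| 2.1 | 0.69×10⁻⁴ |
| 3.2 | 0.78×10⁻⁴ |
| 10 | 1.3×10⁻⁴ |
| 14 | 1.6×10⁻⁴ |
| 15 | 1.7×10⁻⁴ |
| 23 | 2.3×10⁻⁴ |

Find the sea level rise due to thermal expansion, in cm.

Δh = 12 cm

Layer 1 at 23 °C → α = 2.3×10⁻⁴ K⁻¹
Layer 2 at 14 °C → α = 1.6×10⁻⁴ K⁻¹
Layer 3 at 10 °C → α = 1.3×10⁻⁴ K⁻¹
Layer 4 at 2.1 °C → α = 0.69×10⁻⁴ K⁻¹
0–190 m: 2.3×10⁻⁴ × 190 × 0.41 = 0.017917 m
0.49 × 840 × 1.6×10⁻⁴ = 0.065856 m
Layer 3: 1.3×10⁻⁴ × 380 × 0.63 = 0.031122 m
1410–2410 m: 0.13 × 1000 × 0.69×10⁻⁴ = 0.00897 m
Δh = 0.017917 + 0.065856 + 0.031122 + 0.00897 = 0.123865 m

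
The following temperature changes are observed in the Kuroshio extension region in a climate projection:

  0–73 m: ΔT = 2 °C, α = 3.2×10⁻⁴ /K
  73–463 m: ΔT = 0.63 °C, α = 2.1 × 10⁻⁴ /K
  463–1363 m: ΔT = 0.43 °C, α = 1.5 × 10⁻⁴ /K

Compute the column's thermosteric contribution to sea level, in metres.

0–73 m: 2 × 73 × 3.2×10⁻⁴ = 0.04672 m
73–463 m: 390 × 0.63 × 2.1×10⁻⁴ = 0.051597 m
Layer 3: 1.5×10⁻⁴ × 0.43 × 900 = 0.05805 m
Δh = 0.04672 + 0.051597 + 0.05805 = 0.156367 m

0.156 m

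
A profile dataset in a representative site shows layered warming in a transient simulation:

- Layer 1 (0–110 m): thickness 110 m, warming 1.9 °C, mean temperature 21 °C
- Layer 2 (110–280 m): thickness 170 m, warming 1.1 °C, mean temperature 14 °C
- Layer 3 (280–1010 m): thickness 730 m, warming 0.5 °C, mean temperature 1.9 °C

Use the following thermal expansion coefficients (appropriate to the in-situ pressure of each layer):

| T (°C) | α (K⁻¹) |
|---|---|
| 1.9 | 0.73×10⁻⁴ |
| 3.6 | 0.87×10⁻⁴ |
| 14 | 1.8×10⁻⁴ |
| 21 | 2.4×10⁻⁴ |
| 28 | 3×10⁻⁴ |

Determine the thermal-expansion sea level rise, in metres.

Layer 1 at 21 °C → α = 2.4×10⁻⁴ K⁻¹
Layer 2 at 14 °C → α = 1.8×10⁻⁴ K⁻¹
Layer 3 at 1.9 °C → α = 0.73×10⁻⁴ K⁻¹
0–110 m: 110 × 1.9 × 2.4×10⁻⁴ = 0.05016 m
1.8×10⁻⁴ × 1.1 × 170 = 0.03366 m
730 × 0.5 × 0.73×10⁻⁴ = 0.026645 m
Δh = 0.05016 + 0.03366 + 0.026645 = 0.110465 m

0.110 m of thermosteric rise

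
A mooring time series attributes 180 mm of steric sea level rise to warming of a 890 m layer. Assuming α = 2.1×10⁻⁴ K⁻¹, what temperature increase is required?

ΔT ≈ 0.963 °C

ΔT = Δh/(αH) = 0.18 / (2.1×10⁻⁴ × 890) ≈ 0.9631 °C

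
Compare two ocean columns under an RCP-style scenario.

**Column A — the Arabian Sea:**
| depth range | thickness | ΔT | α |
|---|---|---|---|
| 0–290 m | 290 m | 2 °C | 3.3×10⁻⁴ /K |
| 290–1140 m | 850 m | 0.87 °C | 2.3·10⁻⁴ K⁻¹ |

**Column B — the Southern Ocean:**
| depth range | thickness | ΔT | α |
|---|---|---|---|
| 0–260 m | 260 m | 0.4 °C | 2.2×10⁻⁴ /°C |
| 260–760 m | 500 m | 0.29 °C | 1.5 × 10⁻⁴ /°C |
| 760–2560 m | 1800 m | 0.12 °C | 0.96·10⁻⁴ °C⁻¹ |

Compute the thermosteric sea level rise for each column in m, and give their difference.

A 0–290 m: 290 × 2 × 3.3×10⁻⁴ = 0.19140 m
A 290–1140 m: 2.3×10⁻⁴ × 850 × 0.87 = 0.170085 m
A total: 0.361485 m
B 0–260 m: 260 × 2.2×10⁻⁴ × 0.4 = 0.02288 m
B 260–760 m: 1.5×10⁻⁴ × 500 × 0.29 = 0.02175 m
B 0.12 × 1800 × 0.96×10⁻⁴ = 0.020736 m
B total: 0.065366 m
Difference: 0.361485 − 0.065366 = 0.296119 m

A: 0.361 m; B: 0.0654 m; difference 0.296 m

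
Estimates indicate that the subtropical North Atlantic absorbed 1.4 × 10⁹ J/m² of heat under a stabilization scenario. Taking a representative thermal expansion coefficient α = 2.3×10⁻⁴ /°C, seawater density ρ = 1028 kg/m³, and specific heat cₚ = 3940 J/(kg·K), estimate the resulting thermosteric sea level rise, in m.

Δh = αQ/(ρcₚ) = 2.3×10⁻⁴ × 1.4×10⁹ / (1028 × 3940) ≈ 0.07950 m

about 0.0795 m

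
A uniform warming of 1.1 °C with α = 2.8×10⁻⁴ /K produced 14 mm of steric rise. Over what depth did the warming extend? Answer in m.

45.5 m

H = Δh/(αΔT) = 0.014 / (2.8×10⁻⁴ × 1.1) ≈ 45.45 m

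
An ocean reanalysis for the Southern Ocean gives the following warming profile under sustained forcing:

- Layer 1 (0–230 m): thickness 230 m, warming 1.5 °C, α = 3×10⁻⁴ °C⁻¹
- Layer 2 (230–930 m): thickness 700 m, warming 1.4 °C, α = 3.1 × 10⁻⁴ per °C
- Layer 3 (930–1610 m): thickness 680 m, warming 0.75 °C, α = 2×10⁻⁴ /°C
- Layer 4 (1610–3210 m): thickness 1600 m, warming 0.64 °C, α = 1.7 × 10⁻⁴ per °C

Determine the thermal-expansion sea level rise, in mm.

680 mm

3×10⁻⁴ × 1.5 × 230 = 0.10350 m
230–930 m: 700 × 1.4 × 3.1×10⁻⁴ = 0.30380 m
Layer 3: 2×10⁻⁴ × 680 × 0.75 = 0.10200 m
1.7×10⁻⁴ × 1600 × 0.64 = 0.17408 m
Δh = 0.10350 + 0.30380 + 0.10200 + 0.17408 = 0.68338 m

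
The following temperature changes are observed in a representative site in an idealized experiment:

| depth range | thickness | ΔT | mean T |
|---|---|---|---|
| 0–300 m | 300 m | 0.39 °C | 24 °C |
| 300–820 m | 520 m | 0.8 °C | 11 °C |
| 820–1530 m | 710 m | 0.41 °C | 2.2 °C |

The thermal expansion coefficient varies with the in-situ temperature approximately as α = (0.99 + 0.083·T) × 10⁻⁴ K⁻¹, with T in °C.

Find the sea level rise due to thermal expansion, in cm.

Layer 1: α = (0.99 + 0.083×24)×10⁻⁴ = 2.982×10⁻⁴ K⁻¹
Layer 2: α = (0.99 + 0.083×11)×10⁻⁴ = 1.903×10⁻⁴ K⁻¹
Layer 3: α = (0.99 + 0.083×2.2)×10⁻⁴ = 1.1726×10⁻⁴ K⁻¹
Layer 1: 300 × 2.982×10⁻⁴ × 0.39 = 0.0348894 m
1.903×10⁻⁴ × 0.8 × 520 = 0.0791648 m
Layer 3: 710 × 1.1726×10⁻⁴ × 0.41 = 0.034134386 m
Δh = 0.0348894 + 0.0791648 + 0.034134386 = 0.148188586 m ≈ 15 cm

15 cm of thermosteric rise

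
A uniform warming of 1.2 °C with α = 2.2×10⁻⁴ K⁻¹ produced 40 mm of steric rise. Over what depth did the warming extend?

H = Δh/(αΔT) = 0.04 / (2.2×10⁻⁴ × 1.2) ≈ 151.5 m

152 m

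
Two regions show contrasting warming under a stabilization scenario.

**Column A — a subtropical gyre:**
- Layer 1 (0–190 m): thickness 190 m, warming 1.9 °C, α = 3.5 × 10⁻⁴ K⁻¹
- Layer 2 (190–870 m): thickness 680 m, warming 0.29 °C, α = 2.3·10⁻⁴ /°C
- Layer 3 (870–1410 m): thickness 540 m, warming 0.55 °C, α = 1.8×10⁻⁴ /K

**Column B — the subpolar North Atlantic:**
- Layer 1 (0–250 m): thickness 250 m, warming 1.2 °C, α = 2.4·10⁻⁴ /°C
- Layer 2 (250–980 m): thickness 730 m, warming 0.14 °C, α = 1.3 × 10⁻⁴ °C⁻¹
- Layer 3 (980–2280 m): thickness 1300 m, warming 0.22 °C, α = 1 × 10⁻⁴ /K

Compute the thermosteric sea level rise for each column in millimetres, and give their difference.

A 0–190 m: 190 × 3.5×10⁻⁴ × 1.9 = 0.12635 m
A 190–870 m: 0.29 × 680 × 2.3×10⁻⁴ = 0.045356 m
A 870–1410 m: 540 × 1.8×10⁻⁴ × 0.55 = 0.05346 m
A total: 0.225166 m
B Layer 1: 250 × 1.2 × 2.4×10⁻⁴ = 0.07200 m
B 250–980 m: 1.3×10⁻⁴ × 0.14 × 730 = 0.013286 m
B 980–2280 m: 1×10⁻⁴ × 0.22 × 1300 = 0.02860 m
B total: 0.113886 m
Difference: 0.225166 − 0.113886 = 0.11128 m

A: 225 mm; B: 114 mm; difference 111 mm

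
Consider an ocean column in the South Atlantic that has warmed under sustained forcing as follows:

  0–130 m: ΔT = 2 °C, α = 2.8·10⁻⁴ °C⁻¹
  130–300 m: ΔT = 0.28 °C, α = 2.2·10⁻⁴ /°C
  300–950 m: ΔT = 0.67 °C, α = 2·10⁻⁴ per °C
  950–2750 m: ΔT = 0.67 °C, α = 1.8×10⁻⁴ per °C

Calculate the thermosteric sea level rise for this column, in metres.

0–130 m: 2 × 2.8×10⁻⁴ × 130 = 0.07280 m
2.2×10⁻⁴ × 170 × 0.28 = 0.010472 m
0.67 × 650 × 2×10⁻⁴ = 0.08710 m
1800 × 1.8×10⁻⁴ × 0.67 = 0.21708 m
Δh = 0.07280 + 0.010472 + 0.08710 + 0.21708 = 0.387452 m

0.387 m of thermosteric rise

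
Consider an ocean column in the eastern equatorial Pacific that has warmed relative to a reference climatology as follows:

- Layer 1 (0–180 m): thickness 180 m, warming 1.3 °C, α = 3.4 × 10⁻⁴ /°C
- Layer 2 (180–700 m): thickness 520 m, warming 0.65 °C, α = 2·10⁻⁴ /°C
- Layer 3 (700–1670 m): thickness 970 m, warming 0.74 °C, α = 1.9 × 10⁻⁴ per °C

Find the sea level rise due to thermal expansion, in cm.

0–180 m: 1.3 × 3.4×10⁻⁴ × 180 = 0.07956 m
Layer 2: 520 × 0.65 × 2×10⁻⁴ = 0.06760 m
700–1670 m: 1.9×10⁻⁴ × 0.74 × 970 = 0.136382 m
Δh = 0.07956 + 0.06760 + 0.136382 = 0.283542 m

about 28 cm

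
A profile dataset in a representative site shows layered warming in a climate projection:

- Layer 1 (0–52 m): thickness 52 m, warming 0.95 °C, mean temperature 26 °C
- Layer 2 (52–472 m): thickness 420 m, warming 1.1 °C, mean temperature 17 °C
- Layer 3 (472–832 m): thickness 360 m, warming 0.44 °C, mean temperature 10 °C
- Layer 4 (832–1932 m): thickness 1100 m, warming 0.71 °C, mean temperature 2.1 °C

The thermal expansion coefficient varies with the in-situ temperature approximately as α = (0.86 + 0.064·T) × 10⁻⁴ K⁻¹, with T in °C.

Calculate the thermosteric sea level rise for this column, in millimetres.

Layer 1: α = (0.86 + 0.064×26)×10⁻⁴ = 2.524×10⁻⁴ K⁻¹
Layer 2: α = (0.86 + 0.064×17)×10⁻⁴ = 1.948×10⁻⁴ K⁻¹
Layer 3: α = (0.86 + 0.064×10)×10⁻⁴ = 1.5×10⁻⁴ K⁻¹
Layer 4: α = (0.86 + 0.064×2.1)×10⁻⁴ = 0.9944×10⁻⁴ K⁻¹
Layer 1: 52 × 0.95 × 2.524×10⁻⁴ = 0.01246856 m
Layer 2: 1.948×10⁻⁴ × 1.1 × 420 = 0.0899976 m
1.5×10⁻⁴ × 360 × 0.44 = 0.02376 m
Layer 4: 0.71 × 1100 × 0.9944×10⁻⁴ = 0.07766264 m
Δh = 0.01246856 + 0.0899976 + 0.02376 + 0.07766264 = 0.2038888 m ≈ 204 mm

204 mm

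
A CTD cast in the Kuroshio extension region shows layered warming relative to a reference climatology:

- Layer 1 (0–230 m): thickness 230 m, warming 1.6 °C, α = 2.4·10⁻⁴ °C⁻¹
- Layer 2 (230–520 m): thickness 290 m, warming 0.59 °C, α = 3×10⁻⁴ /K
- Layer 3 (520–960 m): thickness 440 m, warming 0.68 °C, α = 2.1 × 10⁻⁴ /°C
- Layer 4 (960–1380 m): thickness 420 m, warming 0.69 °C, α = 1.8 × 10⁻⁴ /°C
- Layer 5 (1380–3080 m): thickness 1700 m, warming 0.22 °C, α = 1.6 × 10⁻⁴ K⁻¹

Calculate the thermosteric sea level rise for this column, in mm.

310 mm

230 × 1.6 × 2.4×10⁻⁴ = 0.08832 m
230–520 m: 0.59 × 3×10⁻⁴ × 290 = 0.05133 m
0.68 × 2.1×10⁻⁴ × 440 = 0.062832 m
Layer 4: 0.69 × 420 × 1.8×10⁻⁴ = 0.052164 m
Layer 5: 1700 × 0.22 × 1.6×10⁻⁴ = 0.05984 m
Δh = 0.08832 + 0.05133 + 0.062832 + 0.052164 + 0.05984 = 0.314486 m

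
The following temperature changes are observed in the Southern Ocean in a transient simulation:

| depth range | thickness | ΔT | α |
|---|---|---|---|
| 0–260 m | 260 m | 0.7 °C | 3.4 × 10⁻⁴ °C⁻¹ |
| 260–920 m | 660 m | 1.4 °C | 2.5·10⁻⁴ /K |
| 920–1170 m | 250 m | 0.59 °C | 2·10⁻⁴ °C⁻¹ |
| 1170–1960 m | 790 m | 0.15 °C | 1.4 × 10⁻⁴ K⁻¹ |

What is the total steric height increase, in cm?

about 33.9 cm

260 × 3.4×10⁻⁴ × 0.7 = 0.06188 m
260–920 m: 660 × 2.5×10⁻⁴ × 1.4 = 0.23100 m
920–1170 m: 0.59 × 250 × 2×10⁻⁴ = 0.02950 m
790 × 1.4×10⁻⁴ × 0.15 = 0.01659 m
Δh = 0.06188 + 0.23100 + 0.02950 + 0.01659 = 0.33897 m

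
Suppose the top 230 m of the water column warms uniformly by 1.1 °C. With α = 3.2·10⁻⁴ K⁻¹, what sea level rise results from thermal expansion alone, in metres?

Δh = 0.081 m

Δh = αΔT·H = 3.2×10⁻⁴ × 1.1 × 230 = 0.08096 m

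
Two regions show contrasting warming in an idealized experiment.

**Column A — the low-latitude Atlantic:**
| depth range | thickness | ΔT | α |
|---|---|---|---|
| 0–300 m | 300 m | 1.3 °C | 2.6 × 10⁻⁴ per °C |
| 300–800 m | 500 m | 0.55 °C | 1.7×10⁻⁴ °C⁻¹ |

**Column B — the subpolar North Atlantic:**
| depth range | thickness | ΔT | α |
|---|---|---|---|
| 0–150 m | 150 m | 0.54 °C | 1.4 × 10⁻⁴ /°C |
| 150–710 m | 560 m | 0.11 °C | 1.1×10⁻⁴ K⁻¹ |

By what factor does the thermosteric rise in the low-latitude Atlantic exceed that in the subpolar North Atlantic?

≈ 8.2×

A 300 × 1.3 × 2.6×10⁻⁴ = 0.10140 m
A 300–800 m: 500 × 1.7×10⁻⁴ × 0.55 = 0.04675 m
A total: 0.14815 m
B Layer 1: 0.54 × 150 × 1.4×10⁻⁴ = 0.01134 m
B 560 × 0.11 × 1.1×10⁻⁴ = 0.006776 m
B total: 0.018116 m
Ratio: 0.14815 / 0.018116 ≈ 8.178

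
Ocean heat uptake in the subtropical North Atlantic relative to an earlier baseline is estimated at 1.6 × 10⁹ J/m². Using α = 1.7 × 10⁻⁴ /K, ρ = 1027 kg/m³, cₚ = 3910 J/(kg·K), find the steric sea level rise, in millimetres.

68 mm

Δh = αQ/(ρcₚ) = 1.7×10⁻⁴ × 1.6×10⁹ / (1027 × 3910) ≈ 0.067736 m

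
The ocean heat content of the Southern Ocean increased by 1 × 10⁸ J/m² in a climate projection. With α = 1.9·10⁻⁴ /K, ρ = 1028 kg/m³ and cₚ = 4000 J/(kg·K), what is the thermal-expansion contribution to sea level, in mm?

Δh = 4.6 mm

Δh = αQ/(ρcₚ) = 1.9×10⁻⁴ × 1×10⁸ / (1028 × 4000) ≈ 0.0046206 m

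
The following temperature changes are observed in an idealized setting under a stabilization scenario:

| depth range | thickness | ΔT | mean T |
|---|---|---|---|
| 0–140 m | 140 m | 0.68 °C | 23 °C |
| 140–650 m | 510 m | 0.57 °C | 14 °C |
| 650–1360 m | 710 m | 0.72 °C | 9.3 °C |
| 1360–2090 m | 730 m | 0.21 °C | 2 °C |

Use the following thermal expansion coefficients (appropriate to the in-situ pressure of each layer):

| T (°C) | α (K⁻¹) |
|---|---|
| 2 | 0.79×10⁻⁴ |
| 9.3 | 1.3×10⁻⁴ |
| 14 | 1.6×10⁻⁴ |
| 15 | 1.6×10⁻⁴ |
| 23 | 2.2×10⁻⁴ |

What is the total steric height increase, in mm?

Layer 1 at 23 °C → α = 2.2×10⁻⁴ K⁻¹
Layer 2 at 14 °C → α = 1.6×10⁻⁴ K⁻¹
Layer 3 at 9.3 °C → α = 1.3×10⁻⁴ K⁻¹
Layer 4 at 2 °C → α = 0.79×10⁻⁴ K⁻¹
Layer 1: 140 × 2.2×10⁻⁴ × 0.68 = 0.020944 m
1.6×10⁻⁴ × 510 × 0.57 = 0.046512 m
Layer 3: 0.72 × 710 × 1.3×10⁻⁴ = 0.066456 m
1360–2090 m: 0.79×10⁻⁴ × 0.21 × 730 = 0.0121107 m
Δh = 0.020944 + 0.046512 + 0.066456 + 0.0121107 = 0.1460227 m

146 mm of thermosteric rise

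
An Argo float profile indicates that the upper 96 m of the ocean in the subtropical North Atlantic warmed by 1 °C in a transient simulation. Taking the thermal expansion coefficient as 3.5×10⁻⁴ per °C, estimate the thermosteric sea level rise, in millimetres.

Δh ≈ 34 mm

Δh = αΔT·H = 3.5×10⁻⁴ × 1 × 96 = 0.03360 m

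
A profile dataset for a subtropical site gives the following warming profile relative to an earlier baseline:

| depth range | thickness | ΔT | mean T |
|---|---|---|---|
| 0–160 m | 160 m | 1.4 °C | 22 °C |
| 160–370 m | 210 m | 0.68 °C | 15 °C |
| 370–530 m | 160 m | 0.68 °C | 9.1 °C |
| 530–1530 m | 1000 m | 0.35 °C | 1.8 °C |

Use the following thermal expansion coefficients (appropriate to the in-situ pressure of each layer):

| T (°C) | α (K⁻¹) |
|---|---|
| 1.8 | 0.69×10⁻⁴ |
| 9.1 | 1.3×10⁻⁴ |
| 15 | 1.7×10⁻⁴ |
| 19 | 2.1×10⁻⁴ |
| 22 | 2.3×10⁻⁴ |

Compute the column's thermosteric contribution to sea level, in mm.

Layer 1 at 22 °C → α = 2.3×10⁻⁴ K⁻¹
Layer 2 at 15 °C → α = 1.7×10⁻⁴ K⁻¹
Layer 3 at 9.1 °C → α = 1.3×10⁻⁴ K⁻¹
Layer 4 at 1.8 °C → α = 0.69×10⁻⁴ K⁻¹
Layer 1: 1.4 × 2.3×10⁻⁴ × 160 = 0.05152 m
1.7×10⁻⁴ × 210 × 0.68 = 0.024276 m
Layer 3: 1.3×10⁻⁴ × 0.68 × 160 = 0.014144 m
Layer 4: 0.69×10⁻⁴ × 0.35 × 1000 = 0.02415 m
Δh = 0.05152 + 0.024276 + 0.014144 + 0.02415 = 0.11409 m ≈ 110 mm

110 mm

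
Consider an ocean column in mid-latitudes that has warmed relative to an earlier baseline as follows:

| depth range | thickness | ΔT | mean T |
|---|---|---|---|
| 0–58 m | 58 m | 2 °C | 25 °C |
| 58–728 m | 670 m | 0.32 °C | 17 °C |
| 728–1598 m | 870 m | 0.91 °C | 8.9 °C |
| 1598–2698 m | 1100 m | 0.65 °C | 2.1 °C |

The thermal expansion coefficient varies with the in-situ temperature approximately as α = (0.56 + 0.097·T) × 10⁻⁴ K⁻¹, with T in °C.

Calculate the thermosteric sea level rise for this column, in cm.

Layer 1: α = (0.56 + 0.097×25)×10⁻⁴ = 2.985×10⁻⁴ K⁻¹
Layer 2: α = (0.56 + 0.097×17)×10⁻⁴ = 2.209×10⁻⁴ K⁻¹
Layer 3: α = (0.56 + 0.097×8.9)×10⁻⁴ = 1.4233×10⁻⁴ K⁻¹
Layer 4: α = (0.56 + 0.097×2.1)×10⁻⁴ = 0.7637×10⁻⁴ K⁻¹
0–58 m: 2.985×10⁻⁴ × 58 × 2 = 0.034626 m
58–728 m: 670 × 2.209×10⁻⁴ × 0.32 = 0.04736096 m
728–1598 m: 870 × 0.91 × 1.4233×10⁻⁴ = 0.112682661 m
1598–2698 m: 0.65 × 0.7637×10⁻⁴ × 1100 = 0.05460455 m
Δh = 0.034626 + 0.04736096 + 0.112682661 + 0.05460455 = 0.249274171 m ≈ 24.9 cm

Δh = 24.9 cm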